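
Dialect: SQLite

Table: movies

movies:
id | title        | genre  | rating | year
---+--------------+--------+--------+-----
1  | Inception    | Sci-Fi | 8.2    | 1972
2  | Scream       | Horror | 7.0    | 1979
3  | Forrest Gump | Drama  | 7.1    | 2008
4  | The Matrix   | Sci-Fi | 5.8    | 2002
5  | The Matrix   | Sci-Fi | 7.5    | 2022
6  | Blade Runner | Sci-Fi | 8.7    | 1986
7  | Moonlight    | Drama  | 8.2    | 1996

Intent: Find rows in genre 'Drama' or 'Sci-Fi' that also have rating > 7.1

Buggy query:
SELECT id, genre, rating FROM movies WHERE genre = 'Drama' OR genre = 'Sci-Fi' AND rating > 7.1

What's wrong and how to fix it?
Bug: Without parentheses, AND is evaluated before OR, so the rating filter only applies to the 'Sci-Fi' branch

Fix: Add parentheses around the OR so the AND applies to both alternatives

Corrected query:
SELECT id, genre, rating FROM movies WHERE (genre = 'Drama' OR genre = 'Sci-Fi') AND rating > 7.1

Result:
id | genre  | rating
---+--------+-------
1  | Sci-Fi | 8.2   
5  | Sci-Fi | 7.5   
6  | Sci-Fi | 8.7   
7  | Drama  | 8.2   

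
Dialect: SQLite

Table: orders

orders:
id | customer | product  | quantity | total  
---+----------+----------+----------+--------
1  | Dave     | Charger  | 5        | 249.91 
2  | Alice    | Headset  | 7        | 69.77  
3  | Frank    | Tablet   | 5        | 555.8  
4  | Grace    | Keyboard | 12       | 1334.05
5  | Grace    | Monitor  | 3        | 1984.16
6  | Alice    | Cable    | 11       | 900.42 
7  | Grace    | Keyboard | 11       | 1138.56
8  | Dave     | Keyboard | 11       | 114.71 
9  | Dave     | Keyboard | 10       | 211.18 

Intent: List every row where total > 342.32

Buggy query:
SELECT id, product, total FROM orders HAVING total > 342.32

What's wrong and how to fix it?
Bug: This is a non-aggregate query (no GROUP BY, no aggregates), so in SQLite the HAVING clause is invalid here; a row-level condition belongs in WHERE

Fix: Replace HAVING with WHERE since the condition applies to individual rows

Corrected query:
SELECT id, product, total FROM orders WHERE total > 342.32

Result:
id | product  | total  
---+----------+--------
3  | Tablet   | 555.8  
4  | Keyboard | 1334.05
5  | Monitor  | 1984.16
6  | Cable    | 900.42 
7  | Keyboard | 1138.56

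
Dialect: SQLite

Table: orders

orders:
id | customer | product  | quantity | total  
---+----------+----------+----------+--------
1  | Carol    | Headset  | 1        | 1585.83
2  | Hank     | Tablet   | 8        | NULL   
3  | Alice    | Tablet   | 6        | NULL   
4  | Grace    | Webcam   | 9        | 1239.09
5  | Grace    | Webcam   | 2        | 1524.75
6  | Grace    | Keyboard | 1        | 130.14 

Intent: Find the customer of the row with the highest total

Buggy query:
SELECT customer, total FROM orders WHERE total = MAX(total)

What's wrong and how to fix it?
Bug: MAX(total) is an aggregate and cannot be used directly in WHERE

Fix: Use a subquery: WHERE total = (SELECT MAX(total) FROM orders)

Corrected query:
SELECT customer, total FROM orders WHERE total = (SELECT MAX(total) FROM orders)

Result:
customer | total  
---------+--------
Carol    | 1585.83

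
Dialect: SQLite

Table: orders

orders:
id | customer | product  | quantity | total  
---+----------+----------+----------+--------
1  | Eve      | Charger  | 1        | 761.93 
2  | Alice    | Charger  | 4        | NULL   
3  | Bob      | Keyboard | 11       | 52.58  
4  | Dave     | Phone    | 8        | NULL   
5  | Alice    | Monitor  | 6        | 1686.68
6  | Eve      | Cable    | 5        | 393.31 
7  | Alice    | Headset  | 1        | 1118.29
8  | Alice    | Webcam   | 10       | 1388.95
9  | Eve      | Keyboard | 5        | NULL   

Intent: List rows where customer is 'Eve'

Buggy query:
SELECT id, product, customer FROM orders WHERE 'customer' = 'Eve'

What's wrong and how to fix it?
Bug: 'customer' in single quotes is a string literal, not the column; the comparison is literal-vs-literal and never true

Fix: Remove the quotes around the column name (or use double quotes for an identifier)

Corrected query:
SELECT id, product, customer FROM orders WHERE customer = 'Eve'

Result:
id | product  | customer
---+----------+---------
1  | Charger  | Eve     
6  | Cable    | Eve     
9  | Keyboard | Eve     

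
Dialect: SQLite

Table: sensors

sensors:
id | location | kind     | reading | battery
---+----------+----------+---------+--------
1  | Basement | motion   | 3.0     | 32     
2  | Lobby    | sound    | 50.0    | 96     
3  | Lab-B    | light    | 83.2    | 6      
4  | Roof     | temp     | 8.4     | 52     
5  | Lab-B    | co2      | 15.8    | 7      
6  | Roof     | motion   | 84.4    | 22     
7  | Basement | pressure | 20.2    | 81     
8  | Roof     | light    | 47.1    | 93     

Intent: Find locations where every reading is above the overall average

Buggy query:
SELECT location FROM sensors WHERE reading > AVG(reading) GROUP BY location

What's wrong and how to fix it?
Bug: WHERE evaluates per row before aggregation, so AVG() is unavailable

Fix: Compute the overall average in a scalar subquery and compare each group's MIN against it in HAVING

Corrected query:
SELECT location FROM sensors GROUP BY location HAVING MIN(reading) > (SELECT AVG(reading) FROM sensors)

Result:
location
--------
Lobby   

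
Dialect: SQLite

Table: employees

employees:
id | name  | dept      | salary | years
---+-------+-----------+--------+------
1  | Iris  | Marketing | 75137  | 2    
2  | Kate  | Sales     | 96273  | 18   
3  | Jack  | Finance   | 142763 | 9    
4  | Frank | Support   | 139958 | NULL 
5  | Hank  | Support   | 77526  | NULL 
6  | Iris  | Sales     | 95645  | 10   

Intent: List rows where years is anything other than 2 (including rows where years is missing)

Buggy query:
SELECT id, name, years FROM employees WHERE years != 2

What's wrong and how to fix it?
Bug: Inequality against NULL is unknown, not true; rows with NULL are dropped

Fix: Handle NULL separately with IS NULL alongside the inequality

Corrected query:
SELECT id, name, years FROM employees WHERE years != 2 OR years IS NULL

Result:
id | name  | years
---+-------+------
2  | Kate  | 18   
3  | Jack  | 9    
4  | Frank | NULL 
5  | Hank  | NULL 
6  | Iris  | 10   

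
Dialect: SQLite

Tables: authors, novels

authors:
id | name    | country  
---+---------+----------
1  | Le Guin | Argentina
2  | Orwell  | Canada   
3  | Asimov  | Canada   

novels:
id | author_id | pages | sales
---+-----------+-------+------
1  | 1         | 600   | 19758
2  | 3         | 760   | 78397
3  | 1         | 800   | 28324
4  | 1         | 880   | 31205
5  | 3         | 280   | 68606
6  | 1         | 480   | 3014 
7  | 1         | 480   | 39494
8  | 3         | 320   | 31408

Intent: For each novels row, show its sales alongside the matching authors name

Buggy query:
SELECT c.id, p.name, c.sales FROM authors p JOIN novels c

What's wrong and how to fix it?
Bug: JOIN with no ON clause produces a cartesian product; every novels row pairs with every authors row

Fix: Add ON c.author_id = p.id to the JOIN

Corrected query:
SELECT c.id, p.name, c.sales FROM authors p JOIN novels c ON c.author_id = p.id

Result:
id | name    | sales
---+---------+------
1  | Le Guin | 19758
2  | Asimov  | 78397
3  | Le Guin | 28324
4  | Le Guin | 31205
5  | Asimov  | 68606
6  | Le Guin | 3014 
7  | Le Guin | 39494
8  | Asimov  | 31408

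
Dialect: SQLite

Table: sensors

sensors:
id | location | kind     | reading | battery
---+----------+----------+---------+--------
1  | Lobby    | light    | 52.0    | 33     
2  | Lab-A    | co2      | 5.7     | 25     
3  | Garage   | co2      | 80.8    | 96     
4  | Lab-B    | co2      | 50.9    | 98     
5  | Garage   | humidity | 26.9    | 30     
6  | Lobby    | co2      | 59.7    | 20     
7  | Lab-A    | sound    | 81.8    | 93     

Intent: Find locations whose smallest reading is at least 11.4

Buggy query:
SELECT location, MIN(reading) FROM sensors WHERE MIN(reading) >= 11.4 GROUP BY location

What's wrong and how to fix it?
Bug: Aggregates like MIN are computed per group after WHERE runs

Fix: Use HAVING for the per-group MIN condition

Corrected query:
SELECT location, MIN(reading) FROM sensors GROUP BY location HAVING MIN(reading) >= 11.4

Result:
location | MIN(reading)
---------+-------------
Garage   | 26.9        
Lab-B    | 50.9        
Lobby    | 52          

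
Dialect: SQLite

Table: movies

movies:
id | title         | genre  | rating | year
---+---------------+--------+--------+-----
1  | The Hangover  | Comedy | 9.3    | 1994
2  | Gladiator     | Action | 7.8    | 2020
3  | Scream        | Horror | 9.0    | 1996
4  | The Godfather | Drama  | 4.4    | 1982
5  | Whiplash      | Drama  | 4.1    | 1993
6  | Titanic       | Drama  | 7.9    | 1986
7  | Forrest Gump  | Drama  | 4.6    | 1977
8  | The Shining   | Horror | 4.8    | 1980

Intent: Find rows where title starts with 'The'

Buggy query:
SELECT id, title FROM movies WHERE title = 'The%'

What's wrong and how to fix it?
Bug: '=' compares the literal string including the % character; pattern matching needs LIKE

Fix: Use LIKE for wildcard pattern matching

Corrected query:
SELECT id, title FROM movies WHERE title LIKE 'The%'

Result:
id | title        
---+--------------
1  | The Hangover 
4  | The Godfather
8  | The Shining  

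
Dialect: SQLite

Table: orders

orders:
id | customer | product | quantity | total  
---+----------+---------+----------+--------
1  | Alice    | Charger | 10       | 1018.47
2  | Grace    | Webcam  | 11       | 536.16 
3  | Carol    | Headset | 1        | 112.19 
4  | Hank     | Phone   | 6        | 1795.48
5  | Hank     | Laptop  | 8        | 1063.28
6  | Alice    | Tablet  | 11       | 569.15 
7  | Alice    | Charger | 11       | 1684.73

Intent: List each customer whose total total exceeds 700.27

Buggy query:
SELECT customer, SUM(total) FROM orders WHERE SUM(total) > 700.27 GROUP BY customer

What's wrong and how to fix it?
Bug: SUM(total) is an aggregate, but WHERE filters rows before aggregation

Fix: Move the aggregate condition to a HAVING clause

Corrected query:
SELECT customer, SUM(total) FROM orders GROUP BY customer HAVING SUM(total) > 700.27

Result:
customer | SUM(total)
---------+-----------
Alice    | 3272.35   
Hank     | 2858.76   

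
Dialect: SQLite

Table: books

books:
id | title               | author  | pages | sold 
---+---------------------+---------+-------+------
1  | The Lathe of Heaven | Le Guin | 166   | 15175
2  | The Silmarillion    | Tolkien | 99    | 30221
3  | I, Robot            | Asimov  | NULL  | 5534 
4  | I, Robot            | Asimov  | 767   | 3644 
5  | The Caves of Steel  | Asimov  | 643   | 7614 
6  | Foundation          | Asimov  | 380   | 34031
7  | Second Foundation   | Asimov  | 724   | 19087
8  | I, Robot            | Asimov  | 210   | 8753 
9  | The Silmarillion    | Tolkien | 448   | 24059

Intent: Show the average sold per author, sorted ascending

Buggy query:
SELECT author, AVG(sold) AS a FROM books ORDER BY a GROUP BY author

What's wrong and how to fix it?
Bug: ORDER BY appears before GROUP BY; SQL clause order requires GROUP BY first

Fix: Move ORDER BY to the end, after GROUP BY

Corrected query:
SELECT author, AVG(sold) AS a FROM books GROUP BY author ORDER BY a

Result:
author  | a      
--------+--------
Asimov  | 13110.5
Le Guin | 15175  
Tolkien | 27140  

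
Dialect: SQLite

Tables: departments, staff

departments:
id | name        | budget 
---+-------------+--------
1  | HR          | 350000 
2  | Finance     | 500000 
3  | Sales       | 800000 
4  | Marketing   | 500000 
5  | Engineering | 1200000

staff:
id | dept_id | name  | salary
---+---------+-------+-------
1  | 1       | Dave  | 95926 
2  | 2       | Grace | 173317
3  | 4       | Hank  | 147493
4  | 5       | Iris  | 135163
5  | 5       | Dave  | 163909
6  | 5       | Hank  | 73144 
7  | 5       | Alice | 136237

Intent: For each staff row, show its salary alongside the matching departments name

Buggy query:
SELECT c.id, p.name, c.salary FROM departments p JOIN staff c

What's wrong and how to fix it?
Bug: Missing join condition: each staff row is matched to all departments rows instead of just its own

Fix: Add ON c.dept_id = p.id to the JOIN

Corrected query:
SELECT c.id, p.name, c.salary FROM departments p JOIN staff c ON c.dept_id = p.id

Result:
id | name        | salary
---+-------------+-------
1  | HR          | 95926 
2  | Finance     | 173317
3  | Marketing   | 147493
4  | Engineering | 135163
5  | Engineering | 163909
6  | Engineering | 73144 
7  | Engineering | 136237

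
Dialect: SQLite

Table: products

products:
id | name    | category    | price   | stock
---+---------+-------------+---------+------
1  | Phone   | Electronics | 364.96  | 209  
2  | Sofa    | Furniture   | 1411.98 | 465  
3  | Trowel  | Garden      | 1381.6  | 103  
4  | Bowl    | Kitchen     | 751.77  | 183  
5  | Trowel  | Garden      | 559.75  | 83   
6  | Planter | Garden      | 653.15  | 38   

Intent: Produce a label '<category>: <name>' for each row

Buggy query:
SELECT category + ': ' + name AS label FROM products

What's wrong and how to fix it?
Bug: '+' is numeric addition; on text columns SQLite converts them to 0 instead of concatenating

Fix: Use the || operator for string concatenation

Corrected query:
SELECT category || ': ' || name AS label FROM products

Result:
label             
------------------
Electronics: Phone
Furniture: Sofa   
Garden: Trowel    
Kitchen: Bowl     
Garden: Trowel    
Garden: Planter   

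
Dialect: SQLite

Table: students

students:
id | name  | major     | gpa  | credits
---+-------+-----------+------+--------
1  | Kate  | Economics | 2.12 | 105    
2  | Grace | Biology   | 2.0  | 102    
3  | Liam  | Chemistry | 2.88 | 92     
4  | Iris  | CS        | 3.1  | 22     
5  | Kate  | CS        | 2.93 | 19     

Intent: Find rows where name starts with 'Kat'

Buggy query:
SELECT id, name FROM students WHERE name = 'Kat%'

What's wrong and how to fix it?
Bug: '=' compares the literal string including the % character; pattern matching needs LIKE

Fix: Use LIKE for wildcard pattern matching

Corrected query:
SELECT id, name FROM students WHERE name LIKE 'Kat%'

Result:
id | name
---+-----
1  | Kate
5  | Kate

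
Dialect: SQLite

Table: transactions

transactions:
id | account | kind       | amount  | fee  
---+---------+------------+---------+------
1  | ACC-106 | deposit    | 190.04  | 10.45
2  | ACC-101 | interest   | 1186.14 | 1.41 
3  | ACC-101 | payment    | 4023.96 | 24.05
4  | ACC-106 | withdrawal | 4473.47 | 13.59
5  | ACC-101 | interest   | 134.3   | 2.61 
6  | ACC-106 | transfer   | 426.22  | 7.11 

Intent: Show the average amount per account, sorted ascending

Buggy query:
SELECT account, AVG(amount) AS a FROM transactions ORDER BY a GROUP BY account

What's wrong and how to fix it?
Bug: GROUP BY must precede ORDER BY

Fix: Reorder: SELECT … FROM … GROUP BY … ORDER BY …

Corrected query:
SELECT account, AVG(amount) AS a FROM transactions GROUP BY account ORDER BY a

Result:
account | a          
--------+------------
ACC-106 | 1696.576667
ACC-101 | 1781.466667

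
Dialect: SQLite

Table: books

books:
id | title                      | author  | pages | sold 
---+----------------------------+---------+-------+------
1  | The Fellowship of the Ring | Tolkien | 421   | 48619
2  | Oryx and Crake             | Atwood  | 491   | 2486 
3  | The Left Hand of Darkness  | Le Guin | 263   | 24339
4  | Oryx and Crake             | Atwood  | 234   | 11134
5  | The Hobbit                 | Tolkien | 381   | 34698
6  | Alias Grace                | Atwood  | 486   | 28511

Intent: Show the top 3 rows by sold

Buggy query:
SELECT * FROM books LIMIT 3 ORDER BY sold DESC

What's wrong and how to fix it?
Bug: ORDER BY cannot follow LIMIT; LIMIT is the final clause

Fix: Sort with ORDER BY, then apply LIMIT

Corrected query:
SELECT * FROM books ORDER BY sold DESC LIMIT 3

Result:
id | title                      | author  | pages | sold 
---+----------------------------+---------+-------+------
1  | The Fellowship of the Ring | Tolkien | 421   | 48619
5  | The Hobbit                 | Tolkien | 381   | 34698
6  | Alias Grace                | Atwood  | 486   | 28511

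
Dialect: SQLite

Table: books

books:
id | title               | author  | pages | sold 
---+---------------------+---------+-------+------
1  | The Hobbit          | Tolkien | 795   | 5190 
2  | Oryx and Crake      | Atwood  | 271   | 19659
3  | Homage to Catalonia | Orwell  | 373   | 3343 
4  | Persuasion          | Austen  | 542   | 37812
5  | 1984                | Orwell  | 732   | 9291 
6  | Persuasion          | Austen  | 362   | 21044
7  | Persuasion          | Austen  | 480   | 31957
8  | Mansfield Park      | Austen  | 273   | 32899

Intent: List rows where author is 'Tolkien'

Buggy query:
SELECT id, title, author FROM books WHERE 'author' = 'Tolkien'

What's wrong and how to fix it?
Bug: 'author' in single quotes is a string literal, not the column; the comparison is literal-vs-literal and never true

Fix: Reference the column as author without single quotes

Corrected query:
SELECT id, title, author FROM books WHERE author = 'Tolkien'

Result:
id | title      | author 
---+------------+--------
1  | The Hobbit | Tolkien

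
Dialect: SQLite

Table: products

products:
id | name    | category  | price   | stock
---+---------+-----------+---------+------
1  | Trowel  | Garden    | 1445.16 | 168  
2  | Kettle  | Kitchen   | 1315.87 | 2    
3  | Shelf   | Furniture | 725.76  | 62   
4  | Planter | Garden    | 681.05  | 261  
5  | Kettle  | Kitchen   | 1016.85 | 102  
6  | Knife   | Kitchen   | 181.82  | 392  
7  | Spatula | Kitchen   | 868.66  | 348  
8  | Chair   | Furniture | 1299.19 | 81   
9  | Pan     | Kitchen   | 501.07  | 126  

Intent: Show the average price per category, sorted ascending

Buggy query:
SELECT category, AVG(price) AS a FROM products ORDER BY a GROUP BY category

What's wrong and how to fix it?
Bug: GROUP BY must precede ORDER BY

Fix: Move ORDER BY to the end, after GROUP BY

Corrected query:
SELECT category, AVG(price) AS a FROM products GROUP BY category ORDER BY a

Result:
category  | a       
----------+---------
Kitchen   | 776.854 
Furniture | 1012.475
Garden    | 1063.105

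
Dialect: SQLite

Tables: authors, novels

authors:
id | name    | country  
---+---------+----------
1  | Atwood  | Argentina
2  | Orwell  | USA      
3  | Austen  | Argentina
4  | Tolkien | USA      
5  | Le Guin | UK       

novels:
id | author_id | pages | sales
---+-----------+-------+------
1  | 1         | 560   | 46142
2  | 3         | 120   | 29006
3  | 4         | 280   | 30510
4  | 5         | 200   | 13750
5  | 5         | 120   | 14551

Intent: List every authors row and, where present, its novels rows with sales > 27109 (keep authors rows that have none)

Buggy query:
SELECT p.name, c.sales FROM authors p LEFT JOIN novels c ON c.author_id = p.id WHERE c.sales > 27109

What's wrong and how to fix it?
Bug: A WHERE condition on the right-hand table after LEFT JOIN drops unmatched parents

Fix: Move the right-table condition into the ON clause so unmatched parents are kept

Corrected query:
SELECT p.name, c.sales FROM authors p LEFT JOIN novels c ON c.author_id = p.id AND c.sales > 27109

Result:
name    | sales
--------+------
Atwood  | 46142
Orwell  | NULL 
Austen  | 29006
Tolkien | 30510
Le Guin | NULL 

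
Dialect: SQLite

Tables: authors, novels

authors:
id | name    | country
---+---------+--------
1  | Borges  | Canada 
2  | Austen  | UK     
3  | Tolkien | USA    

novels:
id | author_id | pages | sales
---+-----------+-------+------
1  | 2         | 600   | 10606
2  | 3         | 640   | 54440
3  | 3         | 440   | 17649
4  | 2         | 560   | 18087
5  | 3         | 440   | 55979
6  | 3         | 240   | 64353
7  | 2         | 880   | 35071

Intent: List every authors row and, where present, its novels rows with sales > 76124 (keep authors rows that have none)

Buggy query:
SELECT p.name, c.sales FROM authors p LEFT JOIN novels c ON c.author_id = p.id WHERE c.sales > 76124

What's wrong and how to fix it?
Bug: Filtering c.sales in WHERE discards the NULL rows produced by LEFT JOIN, turning it into an inner join

Fix: Move the right-table condition into the ON clause so unmatched parents are kept

Corrected query:
SELECT p.name, c.sales FROM authors p LEFT JOIN novels c ON c.author_id = p.id AND c.sales > 76124

Result:
name    | sales
--------+------
Borges  | NULL 
Austen  | NULL 
Tolkien | NULL 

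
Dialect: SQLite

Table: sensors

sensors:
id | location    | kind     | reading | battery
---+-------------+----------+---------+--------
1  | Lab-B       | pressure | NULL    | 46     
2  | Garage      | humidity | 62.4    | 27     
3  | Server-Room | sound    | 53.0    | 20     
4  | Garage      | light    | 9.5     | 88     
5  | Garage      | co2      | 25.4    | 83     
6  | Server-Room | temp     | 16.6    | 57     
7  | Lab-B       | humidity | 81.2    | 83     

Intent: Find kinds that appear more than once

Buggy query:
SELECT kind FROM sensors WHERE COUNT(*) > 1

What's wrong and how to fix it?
Bug: WHERE can't reference COUNT(*); aggregates are computed after WHERE

Fix: Group first, then use HAVING for the count condition

Corrected query:
SELECT kind FROM sensors GROUP BY kind HAVING COUNT(*) > 1

Result:
kind    
--------
humidity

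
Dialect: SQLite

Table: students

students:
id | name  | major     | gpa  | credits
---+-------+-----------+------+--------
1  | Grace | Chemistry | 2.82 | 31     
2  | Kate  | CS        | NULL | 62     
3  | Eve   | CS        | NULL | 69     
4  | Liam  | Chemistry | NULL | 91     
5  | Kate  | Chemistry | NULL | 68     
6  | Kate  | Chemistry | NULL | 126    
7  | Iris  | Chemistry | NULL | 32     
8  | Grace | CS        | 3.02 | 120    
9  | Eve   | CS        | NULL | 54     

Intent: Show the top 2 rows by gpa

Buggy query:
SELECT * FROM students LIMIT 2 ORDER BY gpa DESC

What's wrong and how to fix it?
Bug: ORDER BY cannot follow LIMIT; LIMIT is the final clause

Fix: Swap the clauses: ORDER BY first, then LIMIT

Corrected query:
SELECT * FROM students ORDER BY gpa DESC LIMIT 2

Result:
id | name  | major     | gpa  | credits
---+-------+-----------+------+--------
8  | Grace | CS        | 3.02 | 120    
1  | Grace | Chemistry | 2.82 | 31     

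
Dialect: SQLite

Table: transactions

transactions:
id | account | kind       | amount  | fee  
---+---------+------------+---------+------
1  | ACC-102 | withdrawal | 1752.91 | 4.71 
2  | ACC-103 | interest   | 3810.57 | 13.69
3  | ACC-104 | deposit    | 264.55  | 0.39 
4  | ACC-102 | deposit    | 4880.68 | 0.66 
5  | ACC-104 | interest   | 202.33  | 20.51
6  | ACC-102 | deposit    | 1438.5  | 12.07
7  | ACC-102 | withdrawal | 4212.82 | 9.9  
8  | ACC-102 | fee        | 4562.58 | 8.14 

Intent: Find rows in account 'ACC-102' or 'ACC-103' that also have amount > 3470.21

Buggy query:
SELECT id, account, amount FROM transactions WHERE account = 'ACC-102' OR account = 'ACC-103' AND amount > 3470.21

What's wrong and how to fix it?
Bug: Without parentheses, AND is evaluated before OR, so the amount filter only applies to the 'ACC-103' branch

Fix: Add parentheses around the OR so the AND applies to both alternatives

Corrected query:
SELECT id, account, amount FROM transactions WHERE (account = 'ACC-102' OR account = 'ACC-103') AND amount > 3470.21

Result:
id | account | amount 
---+---------+--------
2  | ACC-103 | 3810.57
4  | ACC-102 | 4880.68
7  | ACC-102 | 4212.82
8  | ACC-102 | 4562.58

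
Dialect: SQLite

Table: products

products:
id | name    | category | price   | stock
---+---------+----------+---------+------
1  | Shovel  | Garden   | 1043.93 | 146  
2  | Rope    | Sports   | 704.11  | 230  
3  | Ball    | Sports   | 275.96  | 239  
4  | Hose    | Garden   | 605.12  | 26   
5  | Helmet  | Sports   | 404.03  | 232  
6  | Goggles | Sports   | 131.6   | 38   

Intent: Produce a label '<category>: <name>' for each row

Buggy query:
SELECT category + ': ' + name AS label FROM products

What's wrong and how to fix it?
Bug: SQLite uses || for string concatenation; + coerces text to numbers (yielding 0)

Fix: Use the || operator for string concatenation

Corrected query:
SELECT category || ': ' || name AS label FROM products

Result:
label          
---------------
Garden: Shovel 
Sports: Rope   
Sports: Ball   
Garden: Hose   
Sports: Helmet 
Sports: Goggles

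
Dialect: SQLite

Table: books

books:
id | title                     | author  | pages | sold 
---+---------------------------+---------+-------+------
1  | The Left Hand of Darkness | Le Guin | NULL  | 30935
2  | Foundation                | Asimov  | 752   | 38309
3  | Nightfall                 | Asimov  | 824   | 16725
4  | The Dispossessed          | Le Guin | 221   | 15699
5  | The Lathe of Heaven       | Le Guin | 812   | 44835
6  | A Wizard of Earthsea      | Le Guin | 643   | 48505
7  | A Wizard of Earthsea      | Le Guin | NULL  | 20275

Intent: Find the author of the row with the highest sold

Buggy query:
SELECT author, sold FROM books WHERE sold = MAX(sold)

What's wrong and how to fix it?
Bug: MAX(sold) is an aggregate and cannot be used directly in WHERE

Fix: Use a subquery: WHERE sold = (SELECT MAX(sold) FROM books)

Corrected query:
SELECT author, sold FROM books WHERE sold = (SELECT MAX(sold) FROM books)

Result:
author  | sold 
--------+------
Le Guin | 48505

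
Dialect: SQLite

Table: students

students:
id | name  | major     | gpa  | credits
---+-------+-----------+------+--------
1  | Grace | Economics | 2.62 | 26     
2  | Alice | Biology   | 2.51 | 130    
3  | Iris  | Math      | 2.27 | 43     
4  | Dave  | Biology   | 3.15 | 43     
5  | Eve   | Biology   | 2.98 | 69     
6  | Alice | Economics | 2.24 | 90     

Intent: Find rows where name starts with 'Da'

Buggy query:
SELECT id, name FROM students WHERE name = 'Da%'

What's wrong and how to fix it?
Bug: '=' compares the literal string including the % character; pattern matching needs LIKE

Fix: Use LIKE for wildcard pattern matching

Corrected query:
SELECT id, name FROM students WHERE name LIKE 'Da%'

Result:
id | name
---+-----
4  | Dave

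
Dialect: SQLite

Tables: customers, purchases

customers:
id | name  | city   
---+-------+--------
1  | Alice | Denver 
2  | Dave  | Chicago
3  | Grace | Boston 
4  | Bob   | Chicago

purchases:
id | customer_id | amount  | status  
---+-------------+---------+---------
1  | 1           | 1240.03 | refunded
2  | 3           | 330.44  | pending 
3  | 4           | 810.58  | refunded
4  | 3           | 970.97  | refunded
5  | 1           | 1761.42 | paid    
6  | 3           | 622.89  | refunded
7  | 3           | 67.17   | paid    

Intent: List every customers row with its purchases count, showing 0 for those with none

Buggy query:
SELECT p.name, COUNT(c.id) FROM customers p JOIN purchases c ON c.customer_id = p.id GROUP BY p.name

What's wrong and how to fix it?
Bug: INNER JOIN drops customers rows that have no matching purchases rows

Fix: Use LEFT JOIN so parents without children still appear (COUNT(c.id) gives 0)

Corrected query:
SELECT p.name, COUNT(c.id) FROM customers p LEFT JOIN purchases c ON c.customer_id = p.id GROUP BY p.name

Result:
name  | COUNT(c.id)
------+------------
Alice | 2          
Bob   | 1          
Dave  | 0          
Grace | 4          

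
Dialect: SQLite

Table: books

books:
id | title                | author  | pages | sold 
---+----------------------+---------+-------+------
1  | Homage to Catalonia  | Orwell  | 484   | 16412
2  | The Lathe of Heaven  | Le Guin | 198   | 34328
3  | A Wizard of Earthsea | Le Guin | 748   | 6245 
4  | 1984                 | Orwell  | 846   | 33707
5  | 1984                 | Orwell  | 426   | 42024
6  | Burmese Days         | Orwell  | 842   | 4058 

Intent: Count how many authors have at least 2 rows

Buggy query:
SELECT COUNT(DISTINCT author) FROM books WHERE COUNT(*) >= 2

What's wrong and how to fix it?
Bug: COUNT(*) cannot appear in WHERE; the per-group count doesn't exist yet

Fix: Use a subquery that GROUPs and filters with HAVING, then count its rows

Corrected query:
SELECT COUNT(*) FROM (SELECT author FROM books GROUP BY author HAVING COUNT(*) >= 2)

Result:
COUNT(*)
--------
2       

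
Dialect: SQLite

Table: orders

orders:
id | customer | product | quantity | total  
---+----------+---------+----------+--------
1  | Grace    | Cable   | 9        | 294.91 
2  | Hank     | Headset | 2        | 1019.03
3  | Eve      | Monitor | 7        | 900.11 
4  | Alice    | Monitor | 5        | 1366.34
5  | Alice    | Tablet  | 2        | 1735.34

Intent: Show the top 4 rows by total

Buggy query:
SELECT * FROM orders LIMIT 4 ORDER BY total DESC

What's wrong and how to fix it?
Bug: ORDER BY cannot follow LIMIT; LIMIT is the final clause

Fix: Sort with ORDER BY, then apply LIMIT

Corrected query:
SELECT * FROM orders ORDER BY total DESC LIMIT 4

Result:
id | customer | product | quantity | total  
---+----------+---------+----------+--------
5  | Alice    | Tablet  | 2        | 1735.34
4  | Alice    | Monitor | 5        | 1366.34
2  | Hank     | Headset | 2        | 1019.03
3  | Eve      | Monitor | 7        | 900.11 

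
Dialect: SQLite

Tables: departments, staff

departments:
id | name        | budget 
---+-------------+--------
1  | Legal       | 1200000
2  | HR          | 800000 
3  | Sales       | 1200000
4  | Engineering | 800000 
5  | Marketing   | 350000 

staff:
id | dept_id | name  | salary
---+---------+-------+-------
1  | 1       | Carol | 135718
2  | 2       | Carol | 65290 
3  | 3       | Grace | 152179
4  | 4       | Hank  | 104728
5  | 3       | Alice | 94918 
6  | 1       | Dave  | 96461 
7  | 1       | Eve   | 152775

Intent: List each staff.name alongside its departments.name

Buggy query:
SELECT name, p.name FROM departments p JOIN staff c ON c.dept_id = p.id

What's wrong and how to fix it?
Bug: Both tables have a 'name' column; the unqualified reference is ambiguous

Fix: Prefix ambiguous columns with the table alias

Corrected query:
SELECT c.name, p.name FROM departments p JOIN staff c ON c.dept_id = p.id

Result:
name  | name       
------+------------
Carol | Legal      
Carol | HR         
Grace | Sales      
Hank  | Engineering
Alice | Sales      
Dave  | Legal      
Eve   | Legal      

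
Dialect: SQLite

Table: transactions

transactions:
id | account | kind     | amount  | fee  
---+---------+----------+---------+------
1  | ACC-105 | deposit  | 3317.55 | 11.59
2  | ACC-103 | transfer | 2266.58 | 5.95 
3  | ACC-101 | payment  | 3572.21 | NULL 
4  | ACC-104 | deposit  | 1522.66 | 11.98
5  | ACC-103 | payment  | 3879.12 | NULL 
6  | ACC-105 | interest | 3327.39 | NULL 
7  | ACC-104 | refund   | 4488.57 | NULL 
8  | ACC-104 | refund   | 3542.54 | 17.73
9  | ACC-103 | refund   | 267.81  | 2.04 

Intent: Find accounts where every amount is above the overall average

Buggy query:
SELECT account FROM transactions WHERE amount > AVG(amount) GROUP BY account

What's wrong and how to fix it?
Bug: WHERE evaluates per row before aggregation, so AVG() is unavailable

Fix: Use a subquery for AVG and a HAVING MIN(...) filter so the condition holds for every row in the group

Corrected query:
SELECT account FROM transactions GROUP BY account HAVING MIN(amount) > (SELECT AVG(amount) FROM transactions)

Result:
account
-------
ACC-101
ACC-105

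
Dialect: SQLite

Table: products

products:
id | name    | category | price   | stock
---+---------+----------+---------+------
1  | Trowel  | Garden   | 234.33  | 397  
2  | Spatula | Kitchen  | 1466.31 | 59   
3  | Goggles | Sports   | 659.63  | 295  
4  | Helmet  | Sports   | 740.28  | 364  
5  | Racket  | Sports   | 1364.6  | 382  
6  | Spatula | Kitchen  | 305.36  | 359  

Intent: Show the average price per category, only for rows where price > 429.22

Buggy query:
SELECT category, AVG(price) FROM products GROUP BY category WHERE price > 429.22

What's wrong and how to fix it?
Bug: WHERE cannot follow GROUP BY

Fix: Move the WHERE clause before GROUP BY

Corrected query:
SELECT category, AVG(price) FROM products WHERE price > 429.22 GROUP BY category

Result:
category | AVG(price)
---------+-----------
Kitchen  | 1466.31   
Sports   | 921.503333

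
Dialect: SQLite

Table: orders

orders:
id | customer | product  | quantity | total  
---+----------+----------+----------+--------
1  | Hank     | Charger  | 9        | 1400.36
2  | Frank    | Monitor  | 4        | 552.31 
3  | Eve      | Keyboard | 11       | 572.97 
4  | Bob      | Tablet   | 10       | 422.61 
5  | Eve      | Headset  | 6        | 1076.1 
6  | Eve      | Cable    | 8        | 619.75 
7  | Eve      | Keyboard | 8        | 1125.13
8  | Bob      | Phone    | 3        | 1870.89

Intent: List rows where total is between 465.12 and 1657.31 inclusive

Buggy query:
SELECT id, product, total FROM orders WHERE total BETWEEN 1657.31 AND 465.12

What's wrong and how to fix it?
Bug: The bounds are reversed; BETWEEN a AND b requires a <= b to match anything

Fix: Swap the bounds so the smaller value comes first

Corrected query:
SELECT id, product, total FROM orders WHERE total BETWEEN 465.12 AND 1657.31

Result:
id | product  | total  
---+----------+--------
1  | Charger  | 1400.36
2  | Monitor  | 552.31 
3  | Keyboard | 572.97 
5  | Headset  | 1076.1 
6  | Cable    | 619.75 
7  | Keyboard | 1125.13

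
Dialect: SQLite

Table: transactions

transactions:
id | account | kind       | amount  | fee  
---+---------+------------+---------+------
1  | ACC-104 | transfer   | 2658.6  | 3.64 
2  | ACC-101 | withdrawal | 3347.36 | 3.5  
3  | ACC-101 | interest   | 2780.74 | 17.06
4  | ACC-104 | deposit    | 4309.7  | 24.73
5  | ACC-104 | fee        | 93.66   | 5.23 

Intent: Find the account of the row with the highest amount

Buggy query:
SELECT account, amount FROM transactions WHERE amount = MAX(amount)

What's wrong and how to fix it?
Bug: MAX(amount) is an aggregate and cannot be used directly in WHERE

Fix: Wrap MAX in a scalar subquery so WHERE compares against a single value

Corrected query:
SELECT account, amount FROM transactions WHERE amount = (SELECT MAX(amount) FROM transactions)

Result:
account | amount
--------+-------
ACC-104 | 4309.7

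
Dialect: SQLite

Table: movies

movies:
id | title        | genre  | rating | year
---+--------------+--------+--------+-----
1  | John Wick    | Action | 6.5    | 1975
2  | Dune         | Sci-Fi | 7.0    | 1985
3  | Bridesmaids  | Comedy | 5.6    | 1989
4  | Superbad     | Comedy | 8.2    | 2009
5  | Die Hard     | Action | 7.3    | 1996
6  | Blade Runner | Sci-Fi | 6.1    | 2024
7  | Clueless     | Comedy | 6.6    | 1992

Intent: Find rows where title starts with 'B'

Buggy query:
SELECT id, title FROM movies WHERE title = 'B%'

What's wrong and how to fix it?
Bug: '=' compares the literal string including the % character; pattern matching needs LIKE

Fix: Use LIKE for wildcard pattern matching

Corrected query:
SELECT id, title FROM movies WHERE title LIKE 'B%'

Result:
id | title       
---+-------------
3  | Bridesmaids 
6  | Blade Runner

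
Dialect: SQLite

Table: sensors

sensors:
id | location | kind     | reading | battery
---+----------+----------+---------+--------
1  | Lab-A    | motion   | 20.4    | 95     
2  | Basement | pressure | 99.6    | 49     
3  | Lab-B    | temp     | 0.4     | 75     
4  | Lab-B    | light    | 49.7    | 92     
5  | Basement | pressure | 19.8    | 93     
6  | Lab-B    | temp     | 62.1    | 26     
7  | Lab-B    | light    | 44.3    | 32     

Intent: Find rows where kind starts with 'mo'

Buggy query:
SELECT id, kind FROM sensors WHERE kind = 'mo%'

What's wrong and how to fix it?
Bug: Wildcards only work with LIKE; '=' treats '%' as a literal character

Fix: Replace '=' with LIKE so 'mo%' is treated as a pattern

Corrected query:
SELECT id, kind FROM sensors WHERE kind LIKE 'mo%'

Result:
id | kind  
---+-------
1  | motion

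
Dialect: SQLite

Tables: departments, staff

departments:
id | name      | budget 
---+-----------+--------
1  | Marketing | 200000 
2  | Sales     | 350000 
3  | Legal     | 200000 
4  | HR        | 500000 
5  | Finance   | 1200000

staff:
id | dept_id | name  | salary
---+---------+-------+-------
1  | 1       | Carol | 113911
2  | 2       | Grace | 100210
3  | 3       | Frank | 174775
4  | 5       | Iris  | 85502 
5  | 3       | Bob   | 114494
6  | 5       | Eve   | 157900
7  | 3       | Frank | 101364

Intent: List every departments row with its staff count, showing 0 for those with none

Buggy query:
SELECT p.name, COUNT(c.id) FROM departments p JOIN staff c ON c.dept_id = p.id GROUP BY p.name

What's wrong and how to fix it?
Bug: An inner join excludes parents with zero children

Fix: Switch to LEFT JOIN to retain unmatched parent rows

Corrected query:
SELECT p.name, COUNT(c.id) FROM departments p LEFT JOIN staff c ON c.dept_id = p.id GROUP BY p.name

Result:
name      | COUNT(c.id)
----------+------------
Finance   | 2          
HR        | 0          
Legal     | 3          
Marketing | 1          
Sales     | 1          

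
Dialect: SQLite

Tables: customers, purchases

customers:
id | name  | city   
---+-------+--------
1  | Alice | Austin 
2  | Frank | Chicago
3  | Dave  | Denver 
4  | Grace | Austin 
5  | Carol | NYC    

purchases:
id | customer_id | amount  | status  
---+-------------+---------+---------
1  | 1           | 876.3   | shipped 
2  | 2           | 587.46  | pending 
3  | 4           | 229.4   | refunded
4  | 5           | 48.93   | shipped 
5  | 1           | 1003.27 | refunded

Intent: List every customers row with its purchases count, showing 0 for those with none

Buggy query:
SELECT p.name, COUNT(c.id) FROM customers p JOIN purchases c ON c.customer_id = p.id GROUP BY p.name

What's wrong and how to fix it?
Bug: An inner join excludes parents with zero children

Fix: Use LEFT JOIN so parents without children still appear (COUNT(c.id) gives 0)

Corrected query:
SELECT p.name, COUNT(c.id) FROM customers p LEFT JOIN purchases c ON c.customer_id = p.id GROUP BY p.name

Result:
name  | COUNT(c.id)
------+------------
Alice | 2          
Carol | 1          
Dave  | 0          
Frank | 1          
Grace | 1          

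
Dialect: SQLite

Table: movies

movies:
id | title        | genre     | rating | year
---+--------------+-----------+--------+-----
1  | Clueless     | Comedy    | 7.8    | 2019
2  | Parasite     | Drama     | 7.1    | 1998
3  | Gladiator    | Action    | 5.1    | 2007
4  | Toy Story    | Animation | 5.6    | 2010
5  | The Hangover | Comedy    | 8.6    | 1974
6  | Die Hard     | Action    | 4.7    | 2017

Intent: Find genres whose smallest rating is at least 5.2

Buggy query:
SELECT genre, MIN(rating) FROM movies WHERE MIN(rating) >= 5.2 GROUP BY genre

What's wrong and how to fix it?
Bug: MIN() in WHERE is a misuse of aggregate

Fix: Replace WHERE with HAVING after the GROUP BY

Corrected query:
SELECT genre, MIN(rating) FROM movies GROUP BY genre HAVING MIN(rating) >= 5.2

Result:
genre     | MIN(rating)
----------+------------
Animation | 5.6        
Comedy    | 7.8        
Drama     | 7.1        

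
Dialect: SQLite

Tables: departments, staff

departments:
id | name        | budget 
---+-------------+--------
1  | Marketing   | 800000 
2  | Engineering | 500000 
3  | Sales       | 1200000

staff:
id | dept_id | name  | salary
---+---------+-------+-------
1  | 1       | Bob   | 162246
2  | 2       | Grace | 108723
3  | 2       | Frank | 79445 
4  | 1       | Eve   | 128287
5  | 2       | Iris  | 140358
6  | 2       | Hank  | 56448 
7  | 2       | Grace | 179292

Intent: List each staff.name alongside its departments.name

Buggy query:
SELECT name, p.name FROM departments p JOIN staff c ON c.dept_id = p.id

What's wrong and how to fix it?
Bug: Both tables have a 'name' column; the unqualified reference is ambiguous

Fix: Prefix ambiguous columns with the table alias

Corrected query:
SELECT c.name, p.name FROM departments p JOIN staff c ON c.dept_id = p.id

Result:
name  | name       
------+------------
Bob   | Marketing  
Grace | Engineering
Frank | Engineering
Eve   | Marketing  
Iris  | Engineering
Hank  | Engineering
Grace | Engineering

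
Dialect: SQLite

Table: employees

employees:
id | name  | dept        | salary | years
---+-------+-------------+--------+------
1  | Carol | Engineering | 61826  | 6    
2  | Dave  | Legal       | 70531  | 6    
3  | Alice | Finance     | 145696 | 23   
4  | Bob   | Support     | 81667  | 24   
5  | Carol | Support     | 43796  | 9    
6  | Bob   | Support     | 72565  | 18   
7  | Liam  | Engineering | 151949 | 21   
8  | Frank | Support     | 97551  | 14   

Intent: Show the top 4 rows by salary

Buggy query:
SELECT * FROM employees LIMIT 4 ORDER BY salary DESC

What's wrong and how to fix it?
Bug: LIMIT must come after ORDER BY

Fix: Swap the clauses: ORDER BY first, then LIMIT

Corrected query:
SELECT * FROM employees ORDER BY salary DESC LIMIT 4

Result:
id | name  | dept        | salary | years
---+-------+-------------+--------+------
7  | Liam  | Engineering | 151949 | 21   
3  | Alice | Finance     | 145696 | 23   
8  | Frank | Support     | 97551  | 14   
4  | Bob   | Support     | 81667  | 24   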